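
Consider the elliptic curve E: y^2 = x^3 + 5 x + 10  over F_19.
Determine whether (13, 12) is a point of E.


Check whether y^2 = x^3 + 5 x + 10 (mod 19) for (x, y) = (13, 12).
LHS: y^2 = 12^2 mod 19 = 11
RHS: x^3 + 5 x + 10 = 13^3 + 5*13 + 10 mod 19 = 11
LHS = RHS

Yes, on the curve


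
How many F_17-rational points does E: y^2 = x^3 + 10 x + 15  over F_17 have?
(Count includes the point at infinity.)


For each x in F_17, count y with y^2 = x^3 + 10 x + 15 mod 17:
  x = 0: RHS = 15, y in [7, 10]  -> 2 point(s)
  x = 1: RHS = 9, y in [3, 14]  -> 2 point(s)
  x = 2: RHS = 9, y in [3, 14]  -> 2 point(s)
  x = 3: RHS = 4, y in [2, 15]  -> 2 point(s)
  x = 4: RHS = 0, y in [0]  -> 1 point(s)
  x = 6: RHS = 2, y in [6, 11]  -> 2 point(s)
  x = 9: RHS = 1, y in [1, 16]  -> 2 point(s)
  x = 13: RHS = 13, y in [8, 9]  -> 2 point(s)
  x = 14: RHS = 9, y in [3, 14]  -> 2 point(s)
  x = 15: RHS = 4, y in [2, 15]  -> 2 point(s)
  x = 16: RHS = 4, y in [2, 15]  -> 2 point(s)
Affine points: 21. Add the point at infinity: total = 22.

#E(F_17) = 22


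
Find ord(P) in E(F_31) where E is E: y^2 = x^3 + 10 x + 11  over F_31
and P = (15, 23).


Compute successive multiples of P until we hit O:
  1P = (15, 23)
  2P = (6, 16)
  3P = (24, 1)
  4P = (24, 30)
  5P = (6, 15)
  6P = (15, 8)
  7P = O

ord(P) = 7


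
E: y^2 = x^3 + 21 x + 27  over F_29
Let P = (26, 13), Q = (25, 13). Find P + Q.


P != Q, so use the chord formula.
s = (y2 - y1) / (x2 - x1) = (0) / (28) mod 29 = 0
x3 = s^2 - x1 - x2 mod 29 = 0^2 - 26 - 25 = 7
y3 = s (x1 - x3) - y1 mod 29 = 0 * (26 - 7) - 13 = 16

P + Q = (7, 16)


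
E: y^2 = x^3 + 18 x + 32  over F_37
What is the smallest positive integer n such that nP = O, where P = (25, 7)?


Compute successive multiples of P until we hit O:
  1P = (25, 7)
  2P = (34, 5)
  3P = (5, 5)
  4P = (17, 16)
  5P = (35, 32)
  6P = (11, 28)
  7P = (31, 2)
  8P = (30, 28)
  ... (continuing to 31P)
  31P = O

ord(P) = 31


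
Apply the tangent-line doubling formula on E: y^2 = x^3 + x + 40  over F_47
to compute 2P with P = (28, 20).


Doubling: s = (3 x1^2 + a) / (2 y1)
s = (3*28^2 + 1) / (2*20) mod 47 = 13
x3 = s^2 - 2 x1 mod 47 = 13^2 - 2*28 = 19
y3 = s (x1 - x3) - y1 mod 47 = 13 * (28 - 19) - 20 = 3

2P = (19, 3)


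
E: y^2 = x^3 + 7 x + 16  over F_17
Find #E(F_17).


For each x in F_17, count y with y^2 = x^3 + 7 x + 16 mod 17:
  x = 0: RHS = 16, y in [4, 13]  -> 2 point(s)
  x = 2: RHS = 4, y in [2, 15]  -> 2 point(s)
  x = 3: RHS = 13, y in [8, 9]  -> 2 point(s)
  x = 6: RHS = 2, y in [6, 11]  -> 2 point(s)
  x = 7: RHS = 0, y in [0]  -> 1 point(s)
  x = 9: RHS = 9, y in [3, 14]  -> 2 point(s)
  x = 10: RHS = 15, y in [7, 10]  -> 2 point(s)
  x = 11: RHS = 13, y in [8, 9]  -> 2 point(s)
  x = 12: RHS = 9, y in [3, 14]  -> 2 point(s)
  x = 13: RHS = 9, y in [3, 14]  -> 2 point(s)
  x = 14: RHS = 2, y in [6, 11]  -> 2 point(s)
  x = 16: RHS = 8, y in [5, 12]  -> 2 point(s)
Affine points: 23. Add the point at infinity: total = 24.

#E(F_17) = 24


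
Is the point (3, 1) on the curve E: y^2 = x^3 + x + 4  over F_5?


Check whether y^2 = x^3 + 1 x + 4 (mod 5) for (x, y) = (3, 1).
LHS: y^2 = 1^2 mod 5 = 1
RHS: x^3 + 1 x + 4 = 3^3 + 1*3 + 4 mod 5 = 4
LHS != RHS

No, not on the curve


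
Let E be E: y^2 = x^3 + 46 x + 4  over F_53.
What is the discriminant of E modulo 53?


4 a^3 + 27 b^2 = 4*46^3 + 27*4^2 = 389344 + 432 = 389776
Delta = -16 * (389776) = -6236416
Delta mod 53 = 41

Delta = 41 (mod 53)


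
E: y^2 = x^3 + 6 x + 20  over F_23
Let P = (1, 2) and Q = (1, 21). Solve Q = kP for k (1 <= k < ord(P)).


Enumerate multiples of P until we hit Q = (1, 21):
  1P = (1, 2)
  2P = (16, 16)
  3P = (22, 6)
  4P = (4, 4)
  5P = (21, 0)
  6P = (4, 19)
  7P = (22, 17)
  8P = (16, 7)
  9P = (1, 21)
Match found at i = 9.

k = 9


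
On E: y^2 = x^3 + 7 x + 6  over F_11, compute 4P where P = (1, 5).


k = 4 = 100_2 (binary, LSB first: 001)
Double-and-add from P = (1, 5):
  bit 0 = 0: acc unchanged = O
  bit 1 = 0: acc unchanged = O
  bit 2 = 1: acc = O + (6, 0) = (6, 0)

4P = (6, 0)


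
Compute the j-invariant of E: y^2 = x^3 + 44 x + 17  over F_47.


Delta = -16(4 a^3 + 27 b^2) mod 47 = 20
-1728 * (4 a)^3 = -1728 * (4*44)^3 mod 47 = 27
j = 27 * 20^(-1) mod 47 = 46

j = 46 (mod 47)


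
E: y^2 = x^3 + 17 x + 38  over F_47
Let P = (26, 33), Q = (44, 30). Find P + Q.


P != Q, so use the chord formula.
s = (y2 - y1) / (x2 - x1) = (44) / (18) mod 47 = 39
x3 = s^2 - x1 - x2 mod 47 = 39^2 - 26 - 44 = 41
y3 = s (x1 - x3) - y1 mod 47 = 39 * (26 - 41) - 33 = 40

P + Q = (41, 40)


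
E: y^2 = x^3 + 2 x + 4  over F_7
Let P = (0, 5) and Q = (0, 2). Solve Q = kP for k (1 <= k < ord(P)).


Enumerate multiples of P until we hit Q = (0, 2):
  1P = (0, 5)
  2P = (2, 3)
  3P = (6, 1)
  4P = (3, 4)
  5P = (1, 0)
  6P = (3, 3)
  7P = (6, 6)
  8P = (2, 4)
  9P = (0, 2)
Match found at i = 9.

k = 9


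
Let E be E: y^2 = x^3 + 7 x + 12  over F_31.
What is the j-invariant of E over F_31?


Delta = -16(4 a^3 + 27 b^2) mod 31 = 5
-1728 * (4 a)^3 = -1728 * (4*7)^3 mod 31 = 1
j = 1 * 5^(-1) mod 31 = 25

j = 25 (mod 31)


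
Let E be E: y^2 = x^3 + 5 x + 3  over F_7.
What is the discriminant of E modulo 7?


4 a^3 + 27 b^2 = 4*5^3 + 27*3^2 = 500 + 243 = 743
Delta = -16 * (743) = -11888
Delta mod 7 = 5

Delta = 5 (mod 7)


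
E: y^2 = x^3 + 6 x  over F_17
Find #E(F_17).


For each x in F_17, count y with y^2 = x^3 + 6 x + 0 mod 17:
  x = 0: RHS = 0, y in [0]  -> 1 point(s)
  x = 5: RHS = 2, y in [6, 11]  -> 2 point(s)
  x = 8: RHS = 16, y in [4, 13]  -> 2 point(s)
  x = 9: RHS = 1, y in [1, 16]  -> 2 point(s)
  x = 12: RHS = 15, y in [7, 10]  -> 2 point(s)
Affine points: 9. Add the point at infinity: total = 10.

#E(F_17) = 10


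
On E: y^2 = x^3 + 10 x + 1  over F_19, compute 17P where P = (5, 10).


k = 17 = 10001_2 (binary, LSB first: 10001)
Double-and-add from P = (5, 10):
  bit 0 = 1: acc = O + (5, 10) = (5, 10)
  bit 1 = 0: acc unchanged = (5, 10)
  bit 2 = 0: acc unchanged = (5, 10)
  bit 3 = 0: acc unchanged = (5, 10)
  bit 4 = 1: acc = (5, 10) + (0, 18) = (12, 5)

17P = (12, 5)


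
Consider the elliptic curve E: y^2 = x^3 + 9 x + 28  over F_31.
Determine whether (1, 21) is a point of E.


Check whether y^2 = x^3 + 9 x + 28 (mod 31) for (x, y) = (1, 21).
LHS: y^2 = 21^2 mod 31 = 7
RHS: x^3 + 9 x + 28 = 1^3 + 9*1 + 28 mod 31 = 7
LHS = RHS

Yes, on the curve


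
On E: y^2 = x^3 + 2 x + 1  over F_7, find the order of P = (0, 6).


Compute successive multiples of P until we hit O:
  1P = (0, 6)
  2P = (1, 2)
  3P = (1, 5)
  4P = (0, 1)
  5P = O

ord(P) = 5


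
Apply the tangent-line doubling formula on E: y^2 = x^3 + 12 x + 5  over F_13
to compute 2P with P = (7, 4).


Doubling: s = (3 x1^2 + a) / (2 y1)
s = (3*7^2 + 12) / (2*4) mod 13 = 2
x3 = s^2 - 2 x1 mod 13 = 2^2 - 2*7 = 3
y3 = s (x1 - x3) - y1 mod 13 = 2 * (7 - 3) - 4 = 4

2P = (3, 4)


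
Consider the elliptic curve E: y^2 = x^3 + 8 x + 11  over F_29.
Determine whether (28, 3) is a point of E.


Check whether y^2 = x^3 + 8 x + 11 (mod 29) for (x, y) = (28, 3).
LHS: y^2 = 3^2 mod 29 = 9
RHS: x^3 + 8 x + 11 = 28^3 + 8*28 + 11 mod 29 = 2
LHS != RHS

No, not on the curve


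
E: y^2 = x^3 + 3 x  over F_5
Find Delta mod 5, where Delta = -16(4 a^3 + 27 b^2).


4 a^3 + 27 b^2 = 4*3^3 + 27*0^2 = 108 + 0 = 108
Delta = -16 * (108) = -1728
Delta mod 5 = 2

Delta = 2 (mod 5)


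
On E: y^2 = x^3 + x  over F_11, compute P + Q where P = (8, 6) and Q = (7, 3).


P != Q, so use the chord formula.
s = (y2 - y1) / (x2 - x1) = (8) / (10) mod 11 = 3
x3 = s^2 - x1 - x2 mod 11 = 3^2 - 8 - 7 = 5
y3 = s (x1 - x3) - y1 mod 11 = 3 * (8 - 5) - 6 = 3

P + Q = (5, 3)


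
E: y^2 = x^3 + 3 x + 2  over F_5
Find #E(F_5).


For each x in F_5, count y with y^2 = x^3 + 3 x + 2 mod 5:
  x = 1: RHS = 1, y in [1, 4]  -> 2 point(s)
  x = 2: RHS = 1, y in [1, 4]  -> 2 point(s)
Affine points: 4. Add the point at infinity: total = 5.

#E(F_5) = 5


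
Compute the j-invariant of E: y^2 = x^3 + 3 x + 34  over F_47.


Delta = -16(4 a^3 + 27 b^2) mod 47 = 41
-1728 * (4 a)^3 = -1728 * (4*3)^3 mod 47 = 20
j = 20 * 41^(-1) mod 47 = 28

j = 28 (mod 47)


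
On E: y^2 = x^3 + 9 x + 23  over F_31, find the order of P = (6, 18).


Compute successive multiples of P until we hit O:
  1P = (6, 18)
  2P = (16, 27)
  3P = (25, 30)
  4P = (1, 8)
  5P = (28, 0)
  6P = (1, 23)
  7P = (25, 1)
  8P = (16, 4)
  ... (continuing to 10P)
  10P = O

ord(P) = 10


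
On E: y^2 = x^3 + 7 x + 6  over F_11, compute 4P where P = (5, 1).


k = 4 = 100_2 (binary, LSB first: 001)
Double-and-add from P = (5, 1):
  bit 0 = 0: acc unchanged = O
  bit 1 = 0: acc unchanged = O
  bit 2 = 1: acc = O + (6, 0) = (6, 0)

4P = (6, 0)


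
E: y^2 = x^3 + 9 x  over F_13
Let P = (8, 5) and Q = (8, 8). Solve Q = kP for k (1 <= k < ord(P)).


Enumerate multiples of P until we hit Q = (8, 8):
  1P = (8, 5)
  2P = (1, 7)
  3P = (7, 4)
  4P = (12, 4)
  5P = (2, 0)
  6P = (12, 9)
  7P = (7, 9)
  8P = (1, 6)
  9P = (8, 8)
Match found at i = 9.

k = 9


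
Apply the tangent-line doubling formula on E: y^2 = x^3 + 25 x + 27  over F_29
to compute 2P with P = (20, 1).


Doubling: s = (3 x1^2 + a) / (2 y1)
s = (3*20^2 + 25) / (2*1) mod 29 = 18
x3 = s^2 - 2 x1 mod 29 = 18^2 - 2*20 = 23
y3 = s (x1 - x3) - y1 mod 29 = 18 * (20 - 23) - 1 = 3

2P = (23, 3)


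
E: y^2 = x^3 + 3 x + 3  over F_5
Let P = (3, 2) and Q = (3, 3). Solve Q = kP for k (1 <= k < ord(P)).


Enumerate multiples of P until we hit Q = (3, 3):
  1P = (3, 2)
  2P = (4, 3)
  3P = (4, 2)
  4P = (3, 3)
Match found at i = 4.

k = 4


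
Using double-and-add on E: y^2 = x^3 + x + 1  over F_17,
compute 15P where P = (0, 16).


k = 15 = 1111_2 (binary, LSB first: 1111)
Double-and-add from P = (0, 16):
  bit 0 = 1: acc = O + (0, 16) = (0, 16)
  bit 1 = 1: acc = (0, 16) + (13, 16) = (4, 1)
  bit 2 = 1: acc = (4, 1) + (9, 5) = (6, 11)
  bit 3 = 1: acc = (6, 11) + (15, 5) = (4, 16)

15P = (4, 16)


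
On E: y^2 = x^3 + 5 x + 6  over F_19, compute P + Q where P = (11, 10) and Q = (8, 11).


P != Q, so use the chord formula.
s = (y2 - y1) / (x2 - x1) = (1) / (16) mod 19 = 6
x3 = s^2 - x1 - x2 mod 19 = 6^2 - 11 - 8 = 17
y3 = s (x1 - x3) - y1 mod 19 = 6 * (11 - 17) - 10 = 11

P + Q = (17, 11)


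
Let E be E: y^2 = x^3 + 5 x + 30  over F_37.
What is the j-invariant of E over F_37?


Delta = -16(4 a^3 + 27 b^2) mod 37 = 25
-1728 * (4 a)^3 = -1728 * (4*5)^3 mod 37 = 14
j = 14 * 25^(-1) mod 37 = 5

j = 5 (mod 37)


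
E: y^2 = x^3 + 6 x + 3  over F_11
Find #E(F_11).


For each x in F_11, count y with y^2 = x^3 + 6 x + 3 mod 11:
  x = 0: RHS = 3, y in [5, 6]  -> 2 point(s)
  x = 2: RHS = 1, y in [1, 10]  -> 2 point(s)
  x = 3: RHS = 4, y in [2, 9]  -> 2 point(s)
  x = 4: RHS = 3, y in [5, 6]  -> 2 point(s)
  x = 5: RHS = 4, y in [2, 9]  -> 2 point(s)
  x = 7: RHS = 3, y in [5, 6]  -> 2 point(s)
  x = 9: RHS = 5, y in [4, 7]  -> 2 point(s)
Affine points: 14. Add the point at infinity: total = 15.

#E(F_11) = 15


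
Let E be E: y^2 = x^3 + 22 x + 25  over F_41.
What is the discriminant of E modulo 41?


4 a^3 + 27 b^2 = 4*22^3 + 27*25^2 = 42592 + 16875 = 59467
Delta = -16 * (59467) = -951472
Delta mod 41 = 15

Delta = 15 (mod 41)


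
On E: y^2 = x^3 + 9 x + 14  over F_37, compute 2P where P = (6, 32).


Doubling: s = (3 x1^2 + a) / (2 y1)
s = (3*6^2 + 9) / (2*32) mod 37 = 29
x3 = s^2 - 2 x1 mod 37 = 29^2 - 2*6 = 15
y3 = s (x1 - x3) - y1 mod 37 = 29 * (6 - 15) - 32 = 3

2P = (15, 3)


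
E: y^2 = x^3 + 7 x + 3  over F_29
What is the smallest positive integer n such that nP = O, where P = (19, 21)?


Compute successive multiples of P until we hit O:
  1P = (19, 21)
  2P = (26, 10)
  3P = (6, 0)
  4P = (26, 19)
  5P = (19, 8)
  6P = O

ord(P) = 6


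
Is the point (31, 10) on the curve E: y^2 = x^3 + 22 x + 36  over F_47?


Check whether y^2 = x^3 + 22 x + 36 (mod 47) for (x, y) = (31, 10).
LHS: y^2 = 10^2 mod 47 = 6
RHS: x^3 + 22 x + 36 = 31^3 + 22*31 + 36 mod 47 = 6
LHS = RHS

Yes, on the curve


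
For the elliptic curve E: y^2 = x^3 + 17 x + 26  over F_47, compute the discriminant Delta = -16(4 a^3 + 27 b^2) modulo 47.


4 a^3 + 27 b^2 = 4*17^3 + 27*26^2 = 19652 + 18252 = 37904
Delta = -16 * (37904) = -606464
Delta mod 47 = 24

Delta = 24 (mod 47)


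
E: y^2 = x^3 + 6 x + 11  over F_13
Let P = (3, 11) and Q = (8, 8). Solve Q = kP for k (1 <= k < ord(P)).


Enumerate multiples of P until we hit Q = (8, 8):
  1P = (3, 11)
  2P = (6, 4)
  3P = (8, 5)
  4P = (5, 7)
  5P = (9, 1)
  6P = (11, 11)
  7P = (12, 2)
  8P = (12, 11)
  9P = (11, 2)
  10P = (9, 12)
  11P = (5, 6)
  12P = (8, 8)
Match found at i = 12.

k = 12


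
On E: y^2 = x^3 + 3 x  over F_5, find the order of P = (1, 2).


Compute successive multiples of P until we hit O:
  1P = (1, 2)
  2P = (4, 1)
  3P = (4, 4)
  4P = (1, 3)
  5P = O

ord(P) = 5


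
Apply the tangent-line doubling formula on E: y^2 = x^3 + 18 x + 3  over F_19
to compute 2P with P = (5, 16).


Doubling: s = (3 x1^2 + a) / (2 y1)
s = (3*5^2 + 18) / (2*16) mod 19 = 13
x3 = s^2 - 2 x1 mod 19 = 13^2 - 2*5 = 7
y3 = s (x1 - x3) - y1 mod 19 = 13 * (5 - 7) - 16 = 15

2P = (7, 15)


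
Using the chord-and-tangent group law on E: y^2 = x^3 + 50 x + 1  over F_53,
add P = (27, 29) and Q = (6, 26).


P != Q, so use the chord formula.
s = (y2 - y1) / (x2 - x1) = (50) / (32) mod 53 = 38
x3 = s^2 - x1 - x2 mod 53 = 38^2 - 27 - 6 = 33
y3 = s (x1 - x3) - y1 mod 53 = 38 * (27 - 33) - 29 = 8

P + Q = (33, 8)


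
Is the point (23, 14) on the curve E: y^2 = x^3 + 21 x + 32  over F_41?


Check whether y^2 = x^3 + 21 x + 32 (mod 41) for (x, y) = (23, 14).
LHS: y^2 = 14^2 mod 41 = 32
RHS: x^3 + 21 x + 32 = 23^3 + 21*23 + 32 mod 41 = 13
LHS != RHS

No, not on the curve


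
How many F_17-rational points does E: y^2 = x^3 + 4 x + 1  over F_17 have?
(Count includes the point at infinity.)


For each x in F_17, count y with y^2 = x^3 + 4 x + 1 mod 17:
  x = 0: RHS = 1, y in [1, 16]  -> 2 point(s)
  x = 2: RHS = 0, y in [0]  -> 1 point(s)
  x = 4: RHS = 13, y in [8, 9]  -> 2 point(s)
  x = 7: RHS = 15, y in [7, 10]  -> 2 point(s)
  x = 8: RHS = 1, y in [1, 16]  -> 2 point(s)
  x = 9: RHS = 1, y in [1, 16]  -> 2 point(s)
  x = 10: RHS = 4, y in [2, 15]  -> 2 point(s)
  x = 11: RHS = 16, y in [4, 13]  -> 2 point(s)
  x = 12: RHS = 9, y in [3, 14]  -> 2 point(s)
  x = 14: RHS = 13, y in [8, 9]  -> 2 point(s)
  x = 15: RHS = 2, y in [6, 11]  -> 2 point(s)
  x = 16: RHS = 13, y in [8, 9]  -> 2 point(s)
Affine points: 23. Add the point at infinity: total = 24.

#E(F_17) = 24


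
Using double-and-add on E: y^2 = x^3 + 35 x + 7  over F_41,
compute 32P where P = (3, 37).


k = 32 = 100000_2 (binary, LSB first: 000001)
Double-and-add from P = (3, 37):
  bit 0 = 0: acc unchanged = O
  bit 1 = 0: acc unchanged = O
  bit 2 = 0: acc unchanged = O
  bit 3 = 0: acc unchanged = O
  bit 4 = 0: acc unchanged = O
  bit 5 = 1: acc = O + (17, 12) = (17, 12)

32P = (17, 12)


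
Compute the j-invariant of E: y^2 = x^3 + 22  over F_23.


Delta = -16(4 a^3 + 27 b^2) mod 23 = 5
-1728 * (4 a)^3 = -1728 * (4*0)^3 mod 23 = 0
j = 0 * 5^(-1) mod 23 = 0

j = 0 (mod 23)


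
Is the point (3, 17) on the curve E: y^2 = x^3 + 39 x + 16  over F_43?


Check whether y^2 = x^3 + 39 x + 16 (mod 43) for (x, y) = (3, 17).
LHS: y^2 = 17^2 mod 43 = 31
RHS: x^3 + 39 x + 16 = 3^3 + 39*3 + 16 mod 43 = 31
LHS = RHS

Yes, on the curve


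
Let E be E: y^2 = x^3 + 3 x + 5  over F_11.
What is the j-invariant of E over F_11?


Delta = -16(4 a^3 + 27 b^2) mod 11 = 1
-1728 * (4 a)^3 = -1728 * (4*3)^3 mod 11 = 10
j = 10 * 1^(-1) mod 11 = 10

j = 10 (mod 11)


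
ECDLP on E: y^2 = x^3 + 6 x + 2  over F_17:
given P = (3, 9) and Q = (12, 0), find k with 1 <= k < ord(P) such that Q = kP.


Enumerate multiples of P until we hit Q = (12, 0):
  1P = (3, 9)
  2P = (12, 0)
Match found at i = 2.

k = 2


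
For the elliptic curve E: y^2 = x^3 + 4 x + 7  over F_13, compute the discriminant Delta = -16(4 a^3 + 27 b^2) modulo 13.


4 a^3 + 27 b^2 = 4*4^3 + 27*7^2 = 256 + 1323 = 1579
Delta = -16 * (1579) = -25264
Delta mod 13 = 8

Delta = 8 (mod 13)


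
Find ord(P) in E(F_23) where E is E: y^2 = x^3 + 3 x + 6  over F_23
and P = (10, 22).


Compute successive multiples of P until we hit O:
  1P = (10, 22)
  2P = (7, 18)
  3P = (18, 21)
  4P = (4, 6)
  5P = (11, 6)
  6P = (5, 13)
  7P = (14, 3)
  8P = (0, 11)
  ... (continuing to 27P)
  27P = O

ord(P) = 27


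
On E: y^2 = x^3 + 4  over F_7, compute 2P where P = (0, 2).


Doubling: s = (3 x1^2 + a) / (2 y1)
s = (3*0^2 + 0) / (2*2) mod 7 = 0
x3 = s^2 - 2 x1 mod 7 = 0^2 - 2*0 = 0
y3 = s (x1 - x3) - y1 mod 7 = 0 * (0 - 0) - 2 = 5

2P = (0, 5)


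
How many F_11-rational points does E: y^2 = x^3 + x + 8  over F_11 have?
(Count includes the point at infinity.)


For each x in F_11, count y with y^2 = x^3 + 1 x + 8 mod 11:
  x = 3: RHS = 5, y in [4, 7]  -> 2 point(s)
  x = 8: RHS = 0, y in [0]  -> 1 point(s)
  x = 9: RHS = 9, y in [3, 8]  -> 2 point(s)
Affine points: 5. Add the point at infinity: total = 6.

#E(F_11) = 6


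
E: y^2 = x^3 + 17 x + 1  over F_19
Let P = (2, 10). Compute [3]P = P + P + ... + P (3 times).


k = 3 = 11_2 (binary, LSB first: 11)
Double-and-add from P = (2, 10):
  bit 0 = 1: acc = O + (2, 10) = (2, 10)
  bit 1 = 1: acc = (2, 10) + (1, 0) = (2, 9)

3P = (2, 9)


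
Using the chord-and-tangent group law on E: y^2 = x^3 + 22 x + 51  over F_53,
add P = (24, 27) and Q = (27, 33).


P != Q, so use the chord formula.
s = (y2 - y1) / (x2 - x1) = (6) / (3) mod 53 = 2
x3 = s^2 - x1 - x2 mod 53 = 2^2 - 24 - 27 = 6
y3 = s (x1 - x3) - y1 mod 53 = 2 * (24 - 6) - 27 = 9

P + Q = (6, 9)


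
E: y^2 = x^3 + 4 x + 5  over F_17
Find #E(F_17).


For each x in F_17, count y with y^2 = x^3 + 4 x + 5 mod 17:
  x = 2: RHS = 4, y in [2, 15]  -> 2 point(s)
  x = 4: RHS = 0, y in [0]  -> 1 point(s)
  x = 7: RHS = 2, y in [6, 11]  -> 2 point(s)
  x = 10: RHS = 8, y in [5, 12]  -> 2 point(s)
  x = 12: RHS = 13, y in [8, 9]  -> 2 point(s)
  x = 14: RHS = 0, y in [0]  -> 1 point(s)
  x = 16: RHS = 0, y in [0]  -> 1 point(s)
Affine points: 11. Add the point at infinity: total = 12.

#E(F_17) = 12


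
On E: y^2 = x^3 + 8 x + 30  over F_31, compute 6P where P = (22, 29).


k = 6 = 110_2 (binary, LSB first: 011)
Double-and-add from P = (22, 29):
  bit 0 = 0: acc unchanged = O
  bit 1 = 1: acc = O + (5, 28) = (5, 28)
  bit 2 = 1: acc = (5, 28) + (10, 5) = (26, 19)

6P = (26, 19)


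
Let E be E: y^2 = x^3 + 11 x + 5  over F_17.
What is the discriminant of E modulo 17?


4 a^3 + 27 b^2 = 4*11^3 + 27*5^2 = 5324 + 675 = 5999
Delta = -16 * (5999) = -95984
Delta mod 17 = 15

Delta = 15 (mod 17)


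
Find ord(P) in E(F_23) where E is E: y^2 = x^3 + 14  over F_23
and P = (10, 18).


Compute successive multiples of P until we hit O:
  1P = (10, 18)
  2P = (6, 0)
  3P = (10, 5)
  4P = O

ord(P) = 4


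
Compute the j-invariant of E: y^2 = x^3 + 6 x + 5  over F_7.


Delta = -16(4 a^3 + 27 b^2) mod 7 = 2
-1728 * (4 a)^3 = -1728 * (4*6)^3 mod 7 = 6
j = 6 * 2^(-1) mod 7 = 3

j = 3 (mod 7)


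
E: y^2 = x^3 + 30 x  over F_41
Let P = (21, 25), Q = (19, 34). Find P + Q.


P != Q, so use the chord formula.
s = (y2 - y1) / (x2 - x1) = (9) / (39) mod 41 = 16
x3 = s^2 - x1 - x2 mod 41 = 16^2 - 21 - 19 = 11
y3 = s (x1 - x3) - y1 mod 41 = 16 * (21 - 11) - 25 = 12

P + Q = (11, 12)


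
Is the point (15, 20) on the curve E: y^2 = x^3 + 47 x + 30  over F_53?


Check whether y^2 = x^3 + 47 x + 30 (mod 53) for (x, y) = (15, 20).
LHS: y^2 = 20^2 mod 53 = 29
RHS: x^3 + 47 x + 30 = 15^3 + 47*15 + 30 mod 53 = 29
LHS = RHS

Yes, on the curve


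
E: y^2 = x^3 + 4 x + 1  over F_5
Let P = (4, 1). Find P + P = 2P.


Doubling: s = (3 x1^2 + a) / (2 y1)
s = (3*4^2 + 4) / (2*1) mod 5 = 1
x3 = s^2 - 2 x1 mod 5 = 1^2 - 2*4 = 3
y3 = s (x1 - x3) - y1 mod 5 = 1 * (4 - 3) - 1 = 0

2P = (3, 0)


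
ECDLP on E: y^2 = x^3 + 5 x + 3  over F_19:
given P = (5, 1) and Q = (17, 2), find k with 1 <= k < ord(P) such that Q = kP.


Enumerate multiples of P until we hit Q = (17, 2):
  1P = (5, 1)
  2P = (13, 2)
  3P = (12, 10)
  4P = (18, 4)
  5P = (1, 16)
  6P = (14, 9)
  7P = (9, 6)
  8P = (3, 11)
  9P = (17, 2)
Match found at i = 9.

k = 9


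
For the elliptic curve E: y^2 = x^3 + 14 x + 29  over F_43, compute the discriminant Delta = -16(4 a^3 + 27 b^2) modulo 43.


4 a^3 + 27 b^2 = 4*14^3 + 27*29^2 = 10976 + 22707 = 33683
Delta = -16 * (33683) = -538928
Delta mod 43 = 34

Delta = 34 (mod 43)


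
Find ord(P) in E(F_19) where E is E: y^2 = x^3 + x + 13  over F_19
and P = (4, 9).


Compute successive multiples of P until we hit O:
  1P = (4, 9)
  2P = (18, 12)
  3P = (8, 1)
  4P = (11, 5)
  5P = (2, 17)
  6P = (10, 15)
  7P = (6, 8)
  8P = (14, 15)
  ... (continuing to 22P)
  22P = O

ord(P) = 22


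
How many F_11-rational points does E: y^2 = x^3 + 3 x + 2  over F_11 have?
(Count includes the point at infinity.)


For each x in F_11, count y with y^2 = x^3 + 3 x + 2 mod 11:
  x = 2: RHS = 5, y in [4, 7]  -> 2 point(s)
  x = 3: RHS = 5, y in [4, 7]  -> 2 point(s)
  x = 4: RHS = 1, y in [1, 10]  -> 2 point(s)
  x = 6: RHS = 5, y in [4, 7]  -> 2 point(s)
  x = 7: RHS = 3, y in [5, 6]  -> 2 point(s)
  x = 10: RHS = 9, y in [3, 8]  -> 2 point(s)
Affine points: 12. Add the point at infinity: total = 13.

#E(F_11) = 13


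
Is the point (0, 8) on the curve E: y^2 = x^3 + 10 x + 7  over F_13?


Check whether y^2 = x^3 + 10 x + 7 (mod 13) for (x, y) = (0, 8).
LHS: y^2 = 8^2 mod 13 = 12
RHS: x^3 + 10 x + 7 = 0^3 + 10*0 + 7 mod 13 = 7
LHS != RHS

No, not on the curve


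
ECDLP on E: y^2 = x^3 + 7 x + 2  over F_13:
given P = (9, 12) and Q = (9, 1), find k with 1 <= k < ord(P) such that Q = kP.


Enumerate multiples of P until we hit Q = (9, 1):
  1P = (9, 12)
  2P = (7, 11)
  3P = (7, 2)
  4P = (9, 1)
Match found at i = 4.

k = 4


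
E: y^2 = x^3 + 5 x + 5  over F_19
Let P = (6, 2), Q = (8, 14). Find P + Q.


P != Q, so use the chord formula.
s = (y2 - y1) / (x2 - x1) = (12) / (2) mod 19 = 6
x3 = s^2 - x1 - x2 mod 19 = 6^2 - 6 - 8 = 3
y3 = s (x1 - x3) - y1 mod 19 = 6 * (6 - 3) - 2 = 16

P + Q = (3, 16)


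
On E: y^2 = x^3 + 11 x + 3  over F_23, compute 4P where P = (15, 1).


k = 4 = 100_2 (binary, LSB first: 001)
Double-and-add from P = (15, 1):
  bit 0 = 0: acc unchanged = O
  bit 1 = 0: acc unchanged = O
  bit 2 = 1: acc = O + (15, 22) = (15, 22)

4P = (15, 22)


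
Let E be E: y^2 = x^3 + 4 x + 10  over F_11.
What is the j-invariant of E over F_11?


Delta = -16(4 a^3 + 27 b^2) mod 11 = 4
-1728 * (4 a)^3 = -1728 * (4*4)^3 mod 11 = 7
j = 7 * 4^(-1) mod 11 = 10

j = 10 (mod 11)


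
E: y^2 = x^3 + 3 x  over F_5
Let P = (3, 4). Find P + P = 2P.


Doubling: s = (3 x1^2 + a) / (2 y1)
s = (3*3^2 + 3) / (2*4) mod 5 = 0
x3 = s^2 - 2 x1 mod 5 = 0^2 - 2*3 = 4
y3 = s (x1 - x3) - y1 mod 5 = 0 * (3 - 4) - 4 = 1

2P = (4, 1)


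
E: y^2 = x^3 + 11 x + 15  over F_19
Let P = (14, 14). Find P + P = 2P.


Doubling: s = (3 x1^2 + a) / (2 y1)
s = (3*14^2 + 11) / (2*14) mod 19 = 18
x3 = s^2 - 2 x1 mod 19 = 18^2 - 2*14 = 11
y3 = s (x1 - x3) - y1 mod 19 = 18 * (14 - 11) - 14 = 2

2P = (11, 2)


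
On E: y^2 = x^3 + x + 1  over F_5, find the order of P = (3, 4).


Compute successive multiples of P until we hit O:
  1P = (3, 4)
  2P = (0, 4)
  3P = (2, 1)
  4P = (4, 3)
  5P = (4, 2)
  6P = (2, 4)
  7P = (0, 1)
  8P = (3, 1)
  ... (continuing to 9P)
  9P = O

ord(P) = 9


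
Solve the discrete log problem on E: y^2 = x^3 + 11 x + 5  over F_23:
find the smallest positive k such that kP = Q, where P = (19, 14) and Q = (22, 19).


Enumerate multiples of P until we hit Q = (22, 19):
  1P = (19, 14)
  2P = (12, 18)
  3P = (5, 1)
  4P = (15, 16)
  5P = (18, 20)
  6P = (22, 4)
  7P = (11, 13)
  8P = (2, 14)
  9P = (2, 9)
  10P = (11, 10)
  11P = (22, 19)
Match found at i = 11.

k = 11


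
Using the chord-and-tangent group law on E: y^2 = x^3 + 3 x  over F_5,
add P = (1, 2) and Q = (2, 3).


P != Q, so use the chord formula.
s = (y2 - y1) / (x2 - x1) = (1) / (1) mod 5 = 1
x3 = s^2 - x1 - x2 mod 5 = 1^2 - 1 - 2 = 3
y3 = s (x1 - x3) - y1 mod 5 = 1 * (1 - 3) - 2 = 1

P + Q = (3, 1)


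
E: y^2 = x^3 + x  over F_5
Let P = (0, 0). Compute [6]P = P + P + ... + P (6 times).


k = 6 = 110_2 (binary, LSB first: 011)
Double-and-add from P = (0, 0):
  bit 0 = 0: acc unchanged = O
  bit 1 = 1: acc = O + O = O
  bit 2 = 1: acc = O + O = O

6P = O


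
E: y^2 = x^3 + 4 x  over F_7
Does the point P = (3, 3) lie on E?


Check whether y^2 = x^3 + 4 x + 0 (mod 7) for (x, y) = (3, 3).
LHS: y^2 = 3^2 mod 7 = 2
RHS: x^3 + 4 x + 0 = 3^3 + 4*3 + 0 mod 7 = 4
LHS != RHS

No, not on the curve


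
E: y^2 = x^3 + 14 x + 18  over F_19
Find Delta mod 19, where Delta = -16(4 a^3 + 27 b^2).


4 a^3 + 27 b^2 = 4*14^3 + 27*18^2 = 10976 + 8748 = 19724
Delta = -16 * (19724) = -315584
Delta mod 19 = 6

Delta = 6 (mod 19)


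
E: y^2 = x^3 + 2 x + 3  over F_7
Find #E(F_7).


For each x in F_7, count y with y^2 = x^3 + 2 x + 3 mod 7:
  x = 2: RHS = 1, y in [1, 6]  -> 2 point(s)
  x = 3: RHS = 1, y in [1, 6]  -> 2 point(s)
  x = 6: RHS = 0, y in [0]  -> 1 point(s)
Affine points: 5. Add the point at infinity: total = 6.

#E(F_7) = 6


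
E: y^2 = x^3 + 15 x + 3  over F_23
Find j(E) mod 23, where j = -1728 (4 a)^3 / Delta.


Delta = -16(4 a^3 + 27 b^2) mod 23 = 15
-1728 * (4 a)^3 = -1728 * (4*15)^3 mod 23 = 2
j = 2 * 15^(-1) mod 23 = 17

j = 17 (mod 23)


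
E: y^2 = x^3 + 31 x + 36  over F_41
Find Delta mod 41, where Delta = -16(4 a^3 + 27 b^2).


4 a^3 + 27 b^2 = 4*31^3 + 27*36^2 = 119164 + 34992 = 154156
Delta = -16 * (154156) = -2466496
Delta mod 41 = 23

Delta = 23 (mod 41)


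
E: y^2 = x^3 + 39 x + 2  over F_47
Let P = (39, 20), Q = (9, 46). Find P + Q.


P != Q, so use the chord formula.
s = (y2 - y1) / (x2 - x1) = (26) / (17) mod 47 = 43
x3 = s^2 - x1 - x2 mod 47 = 43^2 - 39 - 9 = 15
y3 = s (x1 - x3) - y1 mod 47 = 43 * (39 - 15) - 20 = 25

P + Q = (15, 25)


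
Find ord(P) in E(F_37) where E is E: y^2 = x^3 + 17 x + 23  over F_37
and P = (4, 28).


Compute successive multiples of P until we hit O:
  1P = (4, 28)
  2P = (20, 1)
  3P = (29, 35)
  4P = (1, 35)
  5P = (21, 24)
  6P = (15, 29)
  7P = (7, 2)
  8P = (23, 1)
  ... (continuing to 36P)
  36P = O

ord(P) = 36


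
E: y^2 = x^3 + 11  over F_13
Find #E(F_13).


For each x in F_13, count y with y^2 = x^3 + 0 x + 11 mod 13:
  x = 1: RHS = 12, y in [5, 8]  -> 2 point(s)
  x = 3: RHS = 12, y in [5, 8]  -> 2 point(s)
  x = 4: RHS = 10, y in [6, 7]  -> 2 point(s)
  x = 7: RHS = 3, y in [4, 9]  -> 2 point(s)
  x = 8: RHS = 3, y in [4, 9]  -> 2 point(s)
  x = 9: RHS = 12, y in [5, 8]  -> 2 point(s)
  x = 10: RHS = 10, y in [6, 7]  -> 2 point(s)
  x = 11: RHS = 3, y in [4, 9]  -> 2 point(s)
  x = 12: RHS = 10, y in [6, 7]  -> 2 point(s)
Affine points: 18. Add the point at infinity: total = 19.

#E(F_13) = 19


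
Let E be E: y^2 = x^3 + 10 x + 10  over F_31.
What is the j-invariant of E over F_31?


Delta = -16(4 a^3 + 27 b^2) mod 31 = 29
-1728 * (4 a)^3 = -1728 * (4*10)^3 mod 31 = 4
j = 4 * 29^(-1) mod 31 = 29

j = 29 (mod 31)


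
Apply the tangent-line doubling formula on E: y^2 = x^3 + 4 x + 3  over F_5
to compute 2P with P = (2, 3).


Doubling: s = (3 x1^2 + a) / (2 y1)
s = (3*2^2 + 4) / (2*3) mod 5 = 1
x3 = s^2 - 2 x1 mod 5 = 1^2 - 2*2 = 2
y3 = s (x1 - x3) - y1 mod 5 = 1 * (2 - 2) - 3 = 2

2P = (2, 2)


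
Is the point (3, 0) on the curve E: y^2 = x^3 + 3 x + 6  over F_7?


Check whether y^2 = x^3 + 3 x + 6 (mod 7) for (x, y) = (3, 0).
LHS: y^2 = 0^2 mod 7 = 0
RHS: x^3 + 3 x + 6 = 3^3 + 3*3 + 6 mod 7 = 0
LHS = RHS

Yes, on the curve


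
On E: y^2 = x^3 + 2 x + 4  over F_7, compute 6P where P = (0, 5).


k = 6 = 110_2 (binary, LSB first: 011)
Double-and-add from P = (0, 5):
  bit 0 = 0: acc unchanged = O
  bit 1 = 1: acc = O + (2, 3) = (2, 3)
  bit 2 = 1: acc = (2, 3) + (3, 4) = (3, 3)

6P = (3, 3)


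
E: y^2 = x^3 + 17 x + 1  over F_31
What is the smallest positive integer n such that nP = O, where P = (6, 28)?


Compute successive multiples of P until we hit O:
  1P = (6, 28)
  2P = (13, 30)
  3P = (26, 15)
  4P = (15, 29)
  5P = (28, 4)
  6P = (11, 0)
  7P = (28, 27)
  8P = (15, 2)
  ... (continuing to 12P)
  12P = O

ord(P) = 12


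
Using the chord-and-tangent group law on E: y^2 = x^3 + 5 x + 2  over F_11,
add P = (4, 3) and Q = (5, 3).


P != Q, so use the chord formula.
s = (y2 - y1) / (x2 - x1) = (0) / (1) mod 11 = 0
x3 = s^2 - x1 - x2 mod 11 = 0^2 - 4 - 5 = 2
y3 = s (x1 - x3) - y1 mod 11 = 0 * (4 - 2) - 3 = 8

P + Q = (2, 8)


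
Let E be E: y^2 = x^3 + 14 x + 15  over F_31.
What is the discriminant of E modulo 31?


4 a^3 + 27 b^2 = 4*14^3 + 27*15^2 = 10976 + 6075 = 17051
Delta = -16 * (17051) = -272816
Delta mod 31 = 15

Delta = 15 (mod 31)


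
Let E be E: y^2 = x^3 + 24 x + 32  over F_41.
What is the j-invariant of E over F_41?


Delta = -16(4 a^3 + 27 b^2) mod 41 = 25
-1728 * (4 a)^3 = -1728 * (4*24)^3 mod 41 = 18
j = 18 * 25^(-1) mod 41 = 4

j = 4 (mod 41)


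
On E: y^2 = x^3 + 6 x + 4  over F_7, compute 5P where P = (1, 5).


k = 5 = 101_2 (binary, LSB first: 101)
Double-and-add from P = (1, 5):
  bit 0 = 1: acc = O + (1, 5) = (1, 5)
  bit 1 = 0: acc unchanged = (1, 5)
  bit 2 = 1: acc = (1, 5) + (4, 1) = (3, 0)

5P = (3, 0)


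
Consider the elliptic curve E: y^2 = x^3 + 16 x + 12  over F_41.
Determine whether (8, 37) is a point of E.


Check whether y^2 = x^3 + 16 x + 12 (mod 41) for (x, y) = (8, 37).
LHS: y^2 = 37^2 mod 41 = 16
RHS: x^3 + 16 x + 12 = 8^3 + 16*8 + 12 mod 41 = 37
LHS != RHS

No, not on the curve


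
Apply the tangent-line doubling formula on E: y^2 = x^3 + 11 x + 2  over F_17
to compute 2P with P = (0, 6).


Doubling: s = (3 x1^2 + a) / (2 y1)
s = (3*0^2 + 11) / (2*6) mod 17 = 8
x3 = s^2 - 2 x1 mod 17 = 8^2 - 2*0 = 13
y3 = s (x1 - x3) - y1 mod 17 = 8 * (0 - 13) - 6 = 9

2P = (13, 9)


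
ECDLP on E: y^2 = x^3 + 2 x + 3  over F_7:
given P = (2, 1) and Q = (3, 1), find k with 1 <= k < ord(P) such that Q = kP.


Enumerate multiples of P until we hit Q = (3, 1):
  1P = (2, 1)
  2P = (3, 6)
  3P = (6, 0)
  4P = (3, 1)
Match found at i = 4.

k = 4


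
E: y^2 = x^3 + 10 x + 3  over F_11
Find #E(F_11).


For each x in F_11, count y with y^2 = x^3 + 10 x + 3 mod 11:
  x = 0: RHS = 3, y in [5, 6]  -> 2 point(s)
  x = 1: RHS = 3, y in [5, 6]  -> 2 point(s)
  x = 2: RHS = 9, y in [3, 8]  -> 2 point(s)
  x = 3: RHS = 5, y in [4, 7]  -> 2 point(s)
  x = 6: RHS = 4, y in [2, 9]  -> 2 point(s)
  x = 7: RHS = 9, y in [3, 8]  -> 2 point(s)
  x = 8: RHS = 1, y in [1, 10]  -> 2 point(s)
  x = 10: RHS = 3, y in [5, 6]  -> 2 point(s)
Affine points: 16. Add the point at infinity: total = 17.

#E(F_11) = 17


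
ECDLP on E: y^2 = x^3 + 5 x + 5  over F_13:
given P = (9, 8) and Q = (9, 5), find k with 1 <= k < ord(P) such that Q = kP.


Enumerate multiples of P until we hit Q = (9, 5):
  1P = (9, 8)
  2P = (11, 0)
  3P = (9, 5)
Match found at i = 3.

k = 3


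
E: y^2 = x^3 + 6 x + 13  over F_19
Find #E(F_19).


For each x in F_19, count y with y^2 = x^3 + 6 x + 13 mod 19:
  x = 1: RHS = 1, y in [1, 18]  -> 2 point(s)
  x = 3: RHS = 1, y in [1, 18]  -> 2 point(s)
  x = 4: RHS = 6, y in [5, 14]  -> 2 point(s)
  x = 5: RHS = 16, y in [4, 15]  -> 2 point(s)
  x = 9: RHS = 17, y in [6, 13]  -> 2 point(s)
  x = 10: RHS = 9, y in [3, 16]  -> 2 point(s)
  x = 11: RHS = 4, y in [2, 17]  -> 2 point(s)
  x = 15: RHS = 1, y in [1, 18]  -> 2 point(s)
  x = 16: RHS = 6, y in [5, 14]  -> 2 point(s)
  x = 18: RHS = 6, y in [5, 14]  -> 2 point(s)
Affine points: 20. Add the point at infinity: total = 21.

#E(F_19) = 21


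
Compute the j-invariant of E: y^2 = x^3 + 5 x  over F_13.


Delta = -16(4 a^3 + 27 b^2) mod 13 = 8
-1728 * (4 a)^3 = -1728 * (4*5)^3 mod 13 = 5
j = 5 * 8^(-1) mod 13 = 12

j = 12 (mod 13)


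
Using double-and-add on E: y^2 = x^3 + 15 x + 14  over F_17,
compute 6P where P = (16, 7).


k = 6 = 110_2 (binary, LSB first: 011)
Double-and-add from P = (16, 7):
  bit 0 = 0: acc unchanged = O
  bit 1 = 1: acc = O + (4, 6) = (4, 6)
  bit 2 = 1: acc = (4, 6) + (10, 5) = (12, 1)

6P = (12, 1)


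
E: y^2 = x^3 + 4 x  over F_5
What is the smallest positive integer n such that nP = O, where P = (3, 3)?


Compute successive multiples of P until we hit O:
  1P = (3, 3)
  2P = (0, 0)
  3P = (3, 2)
  4P = O

ord(P) = 4


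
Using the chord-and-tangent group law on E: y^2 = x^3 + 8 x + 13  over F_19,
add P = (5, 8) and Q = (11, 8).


P != Q, so use the chord formula.
s = (y2 - y1) / (x2 - x1) = (0) / (6) mod 19 = 0
x3 = s^2 - x1 - x2 mod 19 = 0^2 - 5 - 11 = 3
y3 = s (x1 - x3) - y1 mod 19 = 0 * (5 - 3) - 8 = 11

P + Q = (3, 11)


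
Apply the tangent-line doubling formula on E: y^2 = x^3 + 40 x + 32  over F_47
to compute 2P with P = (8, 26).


Doubling: s = (3 x1^2 + a) / (2 y1)
s = (3*8^2 + 40) / (2*26) mod 47 = 37
x3 = s^2 - 2 x1 mod 47 = 37^2 - 2*8 = 37
y3 = s (x1 - x3) - y1 mod 47 = 37 * (8 - 37) - 26 = 29

2P = (37, 29)


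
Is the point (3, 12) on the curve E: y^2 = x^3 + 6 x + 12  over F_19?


Check whether y^2 = x^3 + 6 x + 12 (mod 19) for (x, y) = (3, 12).
LHS: y^2 = 12^2 mod 19 = 11
RHS: x^3 + 6 x + 12 = 3^3 + 6*3 + 12 mod 19 = 0
LHS != RHS

No, not on the curve


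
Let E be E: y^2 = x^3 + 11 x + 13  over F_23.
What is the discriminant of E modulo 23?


4 a^3 + 27 b^2 = 4*11^3 + 27*13^2 = 5324 + 4563 = 9887
Delta = -16 * (9887) = -158192
Delta mod 23 = 2

Delta = 2 (mod 23)


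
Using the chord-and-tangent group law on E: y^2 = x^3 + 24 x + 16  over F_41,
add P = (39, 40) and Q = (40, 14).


P != Q, so use the chord formula.
s = (y2 - y1) / (x2 - x1) = (15) / (1) mod 41 = 15
x3 = s^2 - x1 - x2 mod 41 = 15^2 - 39 - 40 = 23
y3 = s (x1 - x3) - y1 mod 41 = 15 * (39 - 23) - 40 = 36

P + Q = (23, 36)


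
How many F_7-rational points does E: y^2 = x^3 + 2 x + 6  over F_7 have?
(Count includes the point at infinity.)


For each x in F_7, count y with y^2 = x^3 + 2 x + 6 mod 7:
  x = 1: RHS = 2, y in [3, 4]  -> 2 point(s)
  x = 2: RHS = 4, y in [2, 5]  -> 2 point(s)
  x = 3: RHS = 4, y in [2, 5]  -> 2 point(s)
  x = 4: RHS = 1, y in [1, 6]  -> 2 point(s)
  x = 5: RHS = 1, y in [1, 6]  -> 2 point(s)
Affine points: 10. Add the point at infinity: total = 11.

#E(F_7) = 11


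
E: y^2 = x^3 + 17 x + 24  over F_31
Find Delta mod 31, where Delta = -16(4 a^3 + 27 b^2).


4 a^3 + 27 b^2 = 4*17^3 + 27*24^2 = 19652 + 15552 = 35204
Delta = -16 * (35204) = -563264
Delta mod 31 = 6

Delta = 6 (mod 31)


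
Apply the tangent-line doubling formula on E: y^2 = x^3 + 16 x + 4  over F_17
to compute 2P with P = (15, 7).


Doubling: s = (3 x1^2 + a) / (2 y1)
s = (3*15^2 + 16) / (2*7) mod 17 = 2
x3 = s^2 - 2 x1 mod 17 = 2^2 - 2*15 = 8
y3 = s (x1 - x3) - y1 mod 17 = 2 * (15 - 8) - 7 = 7

2P = (8, 7)


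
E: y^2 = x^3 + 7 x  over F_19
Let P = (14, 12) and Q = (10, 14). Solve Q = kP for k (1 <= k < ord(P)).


Enumerate multiples of P until we hit Q = (10, 14):
  1P = (14, 12)
  2P = (16, 16)
  3P = (12, 11)
  4P = (17, 15)
  5P = (8, 13)
  6P = (6, 12)
  7P = (18, 7)
  8P = (4, 4)
  9P = (10, 14)
Match found at i = 9.

k = 9


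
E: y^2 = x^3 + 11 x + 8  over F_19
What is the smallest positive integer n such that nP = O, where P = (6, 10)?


Compute successive multiples of P until we hit O:
  1P = (6, 10)
  2P = (13, 12)
  3P = (9, 0)
  4P = (13, 7)
  5P = (6, 9)
  6P = O

ord(P) = 6


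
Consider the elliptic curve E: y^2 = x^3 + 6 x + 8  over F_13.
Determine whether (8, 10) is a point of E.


Check whether y^2 = x^3 + 6 x + 8 (mod 13) for (x, y) = (8, 10).
LHS: y^2 = 10^2 mod 13 = 9
RHS: x^3 + 6 x + 8 = 8^3 + 6*8 + 8 mod 13 = 9
LHS = RHS

Yes, on the curve


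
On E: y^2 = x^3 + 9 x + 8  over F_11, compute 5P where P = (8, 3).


k = 5 = 101_2 (binary, LSB first: 101)
Double-and-add from P = (8, 3):
  bit 0 = 1: acc = O + (8, 3) = (8, 3)
  bit 1 = 0: acc unchanged = (8, 3)
  bit 2 = 1: acc = (8, 3) + (2, 10) = (10, 3)

5P = (10, 3)


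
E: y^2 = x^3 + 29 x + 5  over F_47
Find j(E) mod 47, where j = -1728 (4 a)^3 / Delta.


Delta = -16(4 a^3 + 27 b^2) mod 47 = 31
-1728 * (4 a)^3 = -1728 * (4*29)^3 mod 47 = 4
j = 4 * 31^(-1) mod 47 = 35

j = 35 (mod 47)


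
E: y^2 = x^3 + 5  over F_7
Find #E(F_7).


For each x in F_7, count y with y^2 = x^3 + 0 x + 5 mod 7:
  x = 3: RHS = 4, y in [2, 5]  -> 2 point(s)
  x = 5: RHS = 4, y in [2, 5]  -> 2 point(s)
  x = 6: RHS = 4, y in [2, 5]  -> 2 point(s)
Affine points: 6. Add the point at infinity: total = 7.

#E(F_7) = 7


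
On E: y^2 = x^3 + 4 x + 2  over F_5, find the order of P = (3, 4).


Compute successive multiples of P until we hit O:
  1P = (3, 4)
  2P = (3, 1)
  3P = O

ord(P) = 3


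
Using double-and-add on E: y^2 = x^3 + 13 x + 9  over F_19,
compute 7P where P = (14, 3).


k = 7 = 111_2 (binary, LSB first: 111)
Double-and-add from P = (14, 3):
  bit 0 = 1: acc = O + (14, 3) = (14, 3)
  bit 1 = 1: acc = (14, 3) + (14, 16) = O
  bit 2 = 1: acc = O + (14, 3) = (14, 3)

7P = (14, 3)


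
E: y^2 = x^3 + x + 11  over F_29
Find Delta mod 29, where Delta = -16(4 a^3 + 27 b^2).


4 a^3 + 27 b^2 = 4*1^3 + 27*11^2 = 4 + 3267 = 3271
Delta = -16 * (3271) = -52336
Delta mod 29 = 9

Delta = 9 (mod 29)


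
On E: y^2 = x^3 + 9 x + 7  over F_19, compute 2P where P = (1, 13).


Doubling: s = (3 x1^2 + a) / (2 y1)
s = (3*1^2 + 9) / (2*13) mod 19 = 18
x3 = s^2 - 2 x1 mod 19 = 18^2 - 2*1 = 18
y3 = s (x1 - x3) - y1 mod 19 = 18 * (1 - 18) - 13 = 4

2P = (18, 4)


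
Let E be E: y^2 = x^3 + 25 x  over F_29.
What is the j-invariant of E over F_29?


Delta = -16(4 a^3 + 27 b^2) mod 29 = 7
-1728 * (4 a)^3 = -1728 * (4*25)^3 mod 29 = 3
j = 3 * 7^(-1) mod 29 = 17

j = 17 (mod 29)


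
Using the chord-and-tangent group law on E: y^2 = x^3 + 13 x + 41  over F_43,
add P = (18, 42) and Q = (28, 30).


P != Q, so use the chord formula.
s = (y2 - y1) / (x2 - x1) = (31) / (10) mod 43 = 16
x3 = s^2 - x1 - x2 mod 43 = 16^2 - 18 - 28 = 38
y3 = s (x1 - x3) - y1 mod 43 = 16 * (18 - 38) - 42 = 25

P + Q = (38, 25)


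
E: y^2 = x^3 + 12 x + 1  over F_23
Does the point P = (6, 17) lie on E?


Check whether y^2 = x^3 + 12 x + 1 (mod 23) for (x, y) = (6, 17).
LHS: y^2 = 17^2 mod 23 = 13
RHS: x^3 + 12 x + 1 = 6^3 + 12*6 + 1 mod 23 = 13
LHS = RHS

Yes, on the curve


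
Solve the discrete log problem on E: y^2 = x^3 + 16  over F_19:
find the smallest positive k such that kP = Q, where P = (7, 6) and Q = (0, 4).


Enumerate multiples of P until we hit Q = (0, 4):
  1P = (7, 6)
  2P = (9, 17)
  3P = (0, 4)
Match found at i = 3.

k = 3


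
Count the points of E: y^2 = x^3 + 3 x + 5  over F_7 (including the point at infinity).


For each x in F_7, count y with y^2 = x^3 + 3 x + 5 mod 7:
  x = 1: RHS = 2, y in [3, 4]  -> 2 point(s)
  x = 4: RHS = 4, y in [2, 5]  -> 2 point(s)
  x = 6: RHS = 1, y in [1, 6]  -> 2 point(s)
Affine points: 6. Add the point at infinity: total = 7.

#E(F_7) = 7


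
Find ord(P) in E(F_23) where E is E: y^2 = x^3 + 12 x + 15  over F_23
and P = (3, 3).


Compute successive multiples of P until we hit O:
  1P = (3, 3)
  2P = (19, 8)
  3P = (17, 7)
  4P = (12, 1)
  5P = (16, 5)
  6P = (16, 18)
  7P = (12, 22)
  8P = (17, 16)
  ... (continuing to 11P)
  11P = O

ord(P) = 11


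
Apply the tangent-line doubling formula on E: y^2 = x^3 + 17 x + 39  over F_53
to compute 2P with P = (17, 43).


Doubling: s = (3 x1^2 + a) / (2 y1)
s = (3*17^2 + 17) / (2*43) mod 53 = 30
x3 = s^2 - 2 x1 mod 53 = 30^2 - 2*17 = 18
y3 = s (x1 - x3) - y1 mod 53 = 30 * (17 - 18) - 43 = 33

2P = (18, 33)


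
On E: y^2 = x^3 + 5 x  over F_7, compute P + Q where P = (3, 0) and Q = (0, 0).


P != Q, so use the chord formula.
s = (y2 - y1) / (x2 - x1) = (0) / (4) mod 7 = 0
x3 = s^2 - x1 - x2 mod 7 = 0^2 - 3 - 0 = 4
y3 = s (x1 - x3) - y1 mod 7 = 0 * (3 - 4) - 0 = 0

P + Q = (4, 0)
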